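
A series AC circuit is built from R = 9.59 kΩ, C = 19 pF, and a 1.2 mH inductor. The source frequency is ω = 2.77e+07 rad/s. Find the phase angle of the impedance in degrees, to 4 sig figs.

72.99°

X_L = ωL = 33240 Ω
X_C = 1/(ωC) = 1900 Ω
Net reactance X = X_L − X_C = 31340 Ω
Z = 9590 + j31340 Ω
|Z| = √(9590² + 31340²) = 32770 Ω
∠Z = arctan(31340/9590) = 72.99°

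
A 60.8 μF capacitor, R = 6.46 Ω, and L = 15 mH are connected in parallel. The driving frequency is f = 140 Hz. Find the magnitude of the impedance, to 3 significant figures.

ω = 2πf = 879.6 rad/s
X_L = ωL = 13.2 Ω
X_C = 1/(ωC) = 18.7 Ω
Parallel: admittances add. Y = 1/R + 1/(jωL) + jωC
Y = (0.155 − j0.0223) S
|Y| = 0.156 S → |Z| = 1/|Y| = 6.39 Ω, ∠Z = −∠Y = 8.20°

6.39 Ω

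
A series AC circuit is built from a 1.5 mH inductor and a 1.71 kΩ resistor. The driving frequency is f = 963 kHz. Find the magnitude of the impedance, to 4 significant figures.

9236 Ω

ω = 2πf = 6.051e+06 rad/s
X_L = ωL = 9076 Ω
Z = 1710 + j9076 Ω
|Z| = √(1710² + 9076²) = 9236 Ω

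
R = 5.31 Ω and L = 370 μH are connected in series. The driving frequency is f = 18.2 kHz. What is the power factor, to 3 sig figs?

0.125

ω = 2πf = 114400 rad/s
X_L = ωL = 42.3 Ω
Z = 5.31 + j42.3 Ω
|Z| = √(5.31² + 42.3²) = 42.6 Ω
∠Z = arctan(42.3/5.31) = 82.8°
cos φ = cos(82.8°) = 0.125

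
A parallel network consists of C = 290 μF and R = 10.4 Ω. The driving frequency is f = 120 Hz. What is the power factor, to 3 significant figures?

ω = 2πf = 754.0 rad/s
X_C = 1/(ωC) = 4.57 Ω
Parallel: admittances add. Y = 1/R + jωC
Y = (0.0962 + j0.219) S
|Y| = 0.239 S → |Z| = 1/|Y| = 4.19 Ω, ∠Z = −∠Y = -66.3°
cos φ = cos(-66.3°) = 0.403

0.403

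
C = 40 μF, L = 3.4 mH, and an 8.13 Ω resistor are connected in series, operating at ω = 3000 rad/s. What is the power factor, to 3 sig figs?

0.975

X_L = ωL = 10.2 Ω
X_C = 1/(ωC) = 8.33 Ω
Net reactance X = X_L − X_C = 1.87 Ω
Z = 8.13 + j1.87 Ω
|Z| = √(8.13² + 1.87²) = 8.34 Ω
∠Z = arctan(1.87/8.13) = 12.9°
cos φ = cos(12.9°) = 0.975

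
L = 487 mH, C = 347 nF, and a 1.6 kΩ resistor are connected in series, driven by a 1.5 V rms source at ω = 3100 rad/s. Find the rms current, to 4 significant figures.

881.4 μA

X_L = ωL = 1510 Ω
X_C = 1/(ωC) = 929.6 Ω
Net reactance X = X_L − X_C = 580.1 Ω
Z = 1600 + j580.1 Ω
|Z| = √(1600² + 580.1²) = 1702 Ω
I = V/|Z| = 1.5/1702 = 881.4 μA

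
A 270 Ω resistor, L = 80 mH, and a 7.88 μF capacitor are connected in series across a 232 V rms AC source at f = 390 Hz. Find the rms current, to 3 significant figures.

ω = 2πf = 2450 rad/s
X_L = ωL = 196 Ω
X_C = 1/(ωC) = 51.8 Ω
Net reactance X = X_L − X_C = 144 Ω
Z = 270 + j144 Ω
|Z| = √(270² + 144²) = 306 Ω
I = V/|Z| = 232/306 = 758 mA

758 mA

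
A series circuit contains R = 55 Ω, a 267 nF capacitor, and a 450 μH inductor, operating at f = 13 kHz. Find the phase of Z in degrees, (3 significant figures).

ω = 2πf = 81680 rad/s
X_L = ωL = 36.8 Ω
X_C = 1/(ωC) = 45.9 Ω
Net reactance X = X_L − X_C = -9.10 Ω
Z = 55.0 − j9.10 Ω
|Z| = √(55.0² + 9.10²) = 55.7 Ω
∠Z = arctan(-9.10/55.0) = -9.39°

-9.39°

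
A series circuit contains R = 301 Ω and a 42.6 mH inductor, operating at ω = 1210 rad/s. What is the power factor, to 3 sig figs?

0.986

X_L = ωL = 51.5 Ω
Z = 301 + j51.5 Ω
|Z| = √(301² + 51.5²) = 305 Ω
∠Z = arctan(51.5/301) = 9.72°
cos φ = cos(9.72°) = 0.986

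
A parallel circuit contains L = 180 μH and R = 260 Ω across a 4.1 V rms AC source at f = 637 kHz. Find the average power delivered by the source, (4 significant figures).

64.65 mW

ω = 2πf = 4.002e+06 rad/s
X_L = ωL = 720.4 Ω
Parallel: admittances add. Y = 1/R + 1/(jωL)
Y = (0.003846 − j0.001388) S
|Y| = 0.004089 S → |Z| = 1/|Y| = 244.6 Ω, ∠Z = −∠Y = 19.84°
I = V/|Z| = 16.76 mA
P = VI cos φ = 4.1 × 0.01676 × cos(19.84°) = 64.65 mW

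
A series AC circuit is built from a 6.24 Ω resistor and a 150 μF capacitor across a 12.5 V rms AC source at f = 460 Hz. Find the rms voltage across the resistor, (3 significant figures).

11.7 V

ω = 2πf = 2890 rad/s
X_C = 1/(ωC) = 2.31 Ω
Z = 6.24 − j2.31 Ω
|Z| = √(6.24² + 2.31²) = 6.65 Ω
I = V/|Z| = 1.88 A
V_R = I·|Z_R| = 1.88 × 6.24 = 11.7 V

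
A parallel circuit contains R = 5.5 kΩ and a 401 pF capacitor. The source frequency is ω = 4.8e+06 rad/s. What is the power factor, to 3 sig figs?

0.0940

X_C = 1/(ωC) = 520 Ω
Parallel: admittances add. Y = 1/R + jωC
Y = (0.000182 + j0.00192) S
|Y| = 0.00193 S → |Z| = 1/|Y| = 517 Ω, ∠Z = −∠Y = -84.6°
cos φ = cos(-84.6°) = 0.0940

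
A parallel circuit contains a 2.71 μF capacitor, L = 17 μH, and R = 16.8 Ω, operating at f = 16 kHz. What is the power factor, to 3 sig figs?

ω = 2πf = 100500 rad/s
X_L = ωL = 1.71 Ω
X_C = 1/(ωC) = 3.67 Ω
Parallel: admittances add. Y = 1/R + 1/(jωL) + jωC
Y = (0.0595 − j0.313) S
|Y| = 0.318 S → |Z| = 1/|Y| = 3.14 Ω, ∠Z = −∠Y = 79.2°
cos φ = cos(79.2°) = 0.187

0.187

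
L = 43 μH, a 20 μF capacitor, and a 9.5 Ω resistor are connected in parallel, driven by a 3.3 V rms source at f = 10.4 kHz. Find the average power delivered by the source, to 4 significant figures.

ω = 2πf = 65350 rad/s
X_L = ωL = 2.810 Ω
X_C = 1/(ωC) = 0.7652 Ω
Parallel: admittances add. Y = 1/R + 1/(jωL) + jωC
Y = (0.1053 + j0.9510) S
|Y| = 0.9568 S → |Z| = 1/|Y| = 1.045 Ω, ∠Z = −∠Y = -83.68°
I = V/|Z| = 3.158 A
P = VI cos φ = 3.3 × 3.158 × cos(-83.68°) = 1.146 W

1.146 W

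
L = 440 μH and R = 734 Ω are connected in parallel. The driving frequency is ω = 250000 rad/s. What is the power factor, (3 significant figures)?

0.148

X_L = ωL = 110 Ω
Parallel: admittances add. Y = 1/R + 1/(jωL)
Y = (0.00136 − j0.00909) S
|Y| = 0.00919 S → |Z| = 1/|Y| = 109 Ω, ∠Z = −∠Y = 81.5°
cos φ = cos(81.5°) = 0.148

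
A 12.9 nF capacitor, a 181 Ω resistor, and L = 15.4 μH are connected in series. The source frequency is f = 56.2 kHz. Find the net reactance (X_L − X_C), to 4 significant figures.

ω = 2πf = 353100 rad/s
X_L = ωL = 5.438 Ω
X_C = 1/(ωC) = 219.5 Ω
X = 5.438 − 219.5 = -214.1 Ω

-214.1 Ω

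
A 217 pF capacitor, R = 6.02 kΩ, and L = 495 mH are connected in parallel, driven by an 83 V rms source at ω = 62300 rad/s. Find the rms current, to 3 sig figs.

X_L = ωL = 30800 Ω
X_C = 1/(ωC) = 74000 Ω
Parallel: admittances add. Y = 1/R + 1/(jωL) + jωC
Y = (0.000166 − j1.89e-05) S
|Y| = 0.000167 S → |Z| = 1/|Y| = 5980 Ω, ∠Z = −∠Y = 6.49°
I = V/|Z| = 83/5980 = 13.9 mA

13.9 mA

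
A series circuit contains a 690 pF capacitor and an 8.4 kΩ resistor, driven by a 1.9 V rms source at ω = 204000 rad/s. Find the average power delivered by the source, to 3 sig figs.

251 μW

X_C = 1/(ωC) = 7100 Ω
Z = 8400 − j7100 Ω
|Z| = √(8400² + 7100²) = 11000 Ω
∠Z = arctan(-7100/8400) = -40.2°
I = V/|Z| = 173 μA
P = VI cos φ = 1.9 × 0.000173 × cos(-40.2°) = 251 μW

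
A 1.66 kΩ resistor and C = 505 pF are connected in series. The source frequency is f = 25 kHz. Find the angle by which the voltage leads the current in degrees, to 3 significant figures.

-82.5°

ω = 2πf = 157100 rad/s
X_C = 1/(ωC) = 12600 Ω
Z = 1660 − j12600 Ω
|Z| = √(1660² + 12600²) = 12700 Ω
∠Z = arctan(-12600/1660) = -82.5°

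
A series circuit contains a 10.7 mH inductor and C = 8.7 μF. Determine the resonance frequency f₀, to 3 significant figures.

ω₀ = 1/√(LC) = 1/√(0.0107 × 8.7e-06) = 3278 rad/s
f₀ = ω₀/(2π) = 522 Hz

522 Hz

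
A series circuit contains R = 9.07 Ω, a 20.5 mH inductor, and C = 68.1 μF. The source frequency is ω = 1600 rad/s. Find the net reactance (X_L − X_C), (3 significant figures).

23.6 Ω

X_L = ωL = 32.8 Ω
X_C = 1/(ωC) = 9.18 Ω
X = 32.8 − 9.18 = 23.6 Ω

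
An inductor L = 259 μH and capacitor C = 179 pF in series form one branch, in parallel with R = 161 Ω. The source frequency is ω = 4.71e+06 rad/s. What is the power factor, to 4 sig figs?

X_L = ωL = 1220 Ω
X_C = 1/(ωC) = 1186 Ω
Branch 1: Z₁ = R = 161.0 Ω
Branch 2 (series LC): Z₂ = j(X_L − X_C) = j33.78 Ω
Parallel: Z = Z₁Z₂/(Z₁+Z₂), |Z| = 33.06 Ω, ∠Z = 78.15°
cos φ = cos(78.15°) = 0.2053

0.2053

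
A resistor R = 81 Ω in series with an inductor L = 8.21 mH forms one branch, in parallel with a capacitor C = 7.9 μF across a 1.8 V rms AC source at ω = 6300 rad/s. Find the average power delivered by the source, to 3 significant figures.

28.4 mW

X_L = ωL = 51.7 Ω
X_C = 1/(ωC) = 20.1 Ω
Branch 1 (R+jX_L): Z₁ = 81.0 + j51.7 Ω, |Z₁| = 96.1 Ω
Branch 2 (−jX_C): Z₂ = −j20.1 Ω
Parallel: Z = Z₁Z₂/(Z₁+Z₂), |Z| = 22.2 Ω, ∠Z = -78.8°
I = V/|Z| = 81.1 mA
P = VI cos φ = 1.8 × 0.0811 × cos(-78.8°) = 28.4 mW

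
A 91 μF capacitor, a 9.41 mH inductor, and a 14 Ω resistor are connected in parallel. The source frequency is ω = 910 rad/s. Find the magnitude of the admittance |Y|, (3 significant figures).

79.1 mS

X_L = ωL = 8.56 Ω
X_C = 1/(ωC) = 12.1 Ω
Parallel: admittances add. Y = 1/R + 1/(jωL) + jωC
Y = (0.0714 − j0.0340) S
|Y| = 0.0791 S → |Z| = 1/|Y| = 12.6 Ω, ∠Z = −∠Y = 25.4°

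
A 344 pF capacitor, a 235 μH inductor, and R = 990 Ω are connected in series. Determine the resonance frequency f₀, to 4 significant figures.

559.8 kHz

ω₀ = 1/√(LC) = 1/√(0.000235 × 3.44e-10) = 3.517e+06 rad/s
f₀ = ω₀/(2π) = 559.8 kHz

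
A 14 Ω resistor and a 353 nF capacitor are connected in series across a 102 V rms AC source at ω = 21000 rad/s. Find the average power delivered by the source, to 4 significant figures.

X_C = 1/(ωC) = 134.9 Ω
Z = 14.00 − j134.9 Ω
|Z| = √(14.00² + 134.9²) = 135.6 Ω
∠Z = arctan(-134.9/14.00) = -84.07°
I = V/|Z| = 752.1 mA
P = VI cos φ = 102 × 0.7521 × cos(-84.07°) = 7.919 W

7.919 W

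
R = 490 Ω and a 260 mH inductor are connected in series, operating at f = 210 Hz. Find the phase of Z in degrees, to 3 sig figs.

35.0°

ω = 2πf = 1319 rad/s
X_L = ωL = 343 Ω
Z = 490 + j343 Ω
|Z| = √(490² + 343²) = 598 Ω
∠Z = arctan(343/490) = 35.0°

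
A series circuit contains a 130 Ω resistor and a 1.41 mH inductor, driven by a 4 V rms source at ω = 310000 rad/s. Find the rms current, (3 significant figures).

X_L = ωL = 437 Ω
Z = 130 + j437 Ω
|Z| = √(130² + 437²) = 456 Ω
I = V/|Z| = 4/456 = 8.77 mA

8.77 mA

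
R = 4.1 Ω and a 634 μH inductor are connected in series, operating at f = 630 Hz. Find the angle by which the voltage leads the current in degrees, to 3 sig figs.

ω = 2πf = 3958 rad/s
X_L = ωL = 2.51 Ω
Z = 4.10 + j2.51 Ω
|Z| = √(4.10² + 2.51²) = 4.81 Ω
∠Z = arctan(2.51/4.10) = 31.5°

31.5°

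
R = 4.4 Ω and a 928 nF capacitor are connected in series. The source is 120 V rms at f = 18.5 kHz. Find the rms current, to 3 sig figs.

ω = 2πf = 116200 rad/s
X_C = 1/(ωC) = 9.27 Ω
Z = 4.40 − j9.27 Ω
|Z| = √(4.40² + 9.27²) = 10.3 Ω
I = V/|Z| = 120/10.3 = 11.7 A

11.7 A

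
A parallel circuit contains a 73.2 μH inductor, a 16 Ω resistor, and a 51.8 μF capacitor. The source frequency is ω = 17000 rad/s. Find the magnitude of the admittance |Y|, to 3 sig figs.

99.2 mS

X_L = ωL = 1.24 Ω
X_C = 1/(ωC) = 1.14 Ω
Parallel: admittances add. Y = 1/R + 1/(jωL) + jωC
Y = (0.0625 + j0.0770) S
|Y| = 0.0992 S → |Z| = 1/|Y| = 10.1 Ω, ∠Z = −∠Y = -50.9°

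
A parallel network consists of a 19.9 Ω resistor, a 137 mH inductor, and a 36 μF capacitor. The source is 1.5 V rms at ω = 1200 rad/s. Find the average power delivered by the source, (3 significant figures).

113 mW

X_L = ωL = 164 Ω
X_C = 1/(ωC) = 23.1 Ω
Parallel: admittances add. Y = 1/R + 1/(jωL) + jωC
Y = (0.0503 + j0.0371) S
|Y| = 0.0625 S → |Z| = 1/|Y| = 16.0 Ω, ∠Z = −∠Y = -36.5°
I = V/|Z| = 93.7 mA
P = VI cos φ = 1.5 × 0.0937 × cos(-36.5°) = 113 mW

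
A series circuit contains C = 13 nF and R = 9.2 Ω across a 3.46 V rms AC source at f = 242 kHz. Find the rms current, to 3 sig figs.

67.3 mA

ω = 2πf = 1.521e+06 rad/s
X_C = 1/(ωC) = 50.6 Ω
Z = 9.20 − j50.6 Ω
|Z| = √(9.20² + 50.6²) = 51.4 Ω
I = V/|Z| = 3.46/51.4 = 67.3 mA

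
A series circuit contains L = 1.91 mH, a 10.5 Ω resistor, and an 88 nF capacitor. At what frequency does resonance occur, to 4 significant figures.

ω₀ = 1/√(LC) = 1/√(0.00191 × 8.8e-08) = 77130 rad/s
f₀ = ω₀/(2π) = 12.28 kHz

12.28 kHz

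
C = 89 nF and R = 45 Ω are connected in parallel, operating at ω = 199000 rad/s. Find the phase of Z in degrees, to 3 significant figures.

-38.6°

X_C = 1/(ωC) = 56.5 Ω
Parallel: admittances add. Y = 1/R + jωC
Y = (0.0222 + j0.0177) S
|Y| = 0.0284 S → |Z| = 1/|Y| = 35.2 Ω, ∠Z = −∠Y = -38.6°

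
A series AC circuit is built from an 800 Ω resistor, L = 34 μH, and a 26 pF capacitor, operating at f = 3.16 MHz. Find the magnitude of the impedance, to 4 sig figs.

1494 Ω

ω = 2πf = 1.985e+07 rad/s
X_L = ωL = 675.1 Ω
X_C = 1/(ωC) = 1937 Ω
Net reactance X = X_L − X_C = -1262 Ω
Z = 800.0 − j1262 Ω
|Z| = √(800.0² + 1262²) = 1494 Ω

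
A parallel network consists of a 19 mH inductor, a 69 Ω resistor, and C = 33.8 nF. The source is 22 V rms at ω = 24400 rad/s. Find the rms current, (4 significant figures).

X_L = ωL = 463.6 Ω
X_C = 1/(ωC) = 1213 Ω
Parallel: admittances add. Y = 1/R + 1/(jωL) + jωC
Y = (0.01449 − j0.001332) S
|Y| = 0.01455 S → |Z| = 1/|Y| = 68.71 Ω, ∠Z = −∠Y = 5.252°
I = V/|Z| = 22/68.71 = 320.2 mA

320.2 mA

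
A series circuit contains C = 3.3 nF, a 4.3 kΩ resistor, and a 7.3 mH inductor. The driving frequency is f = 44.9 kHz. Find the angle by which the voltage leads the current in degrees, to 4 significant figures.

12.91°

ω = 2πf = 282100 rad/s
X_L = ωL = 2059 Ω
X_C = 1/(ωC) = 1074 Ω
Net reactance X = X_L − X_C = 985.3 Ω
Z = 4300 + j985.3 Ω
|Z| = √(4300² + 985.3²) = 4411 Ω
∠Z = arctan(985.3/4300) = 12.91°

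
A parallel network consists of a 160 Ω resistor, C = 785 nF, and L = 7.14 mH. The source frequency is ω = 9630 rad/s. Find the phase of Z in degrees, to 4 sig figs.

X_L = ωL = 68.76 Ω
X_C = 1/(ωC) = 132.3 Ω
Parallel: admittances add. Y = 1/R + 1/(jωL) + jωC
Y = (0.006250 − j0.006984) S
|Y| = 0.009372 S → |Z| = 1/|Y| = 106.7 Ω, ∠Z = −∠Y = 48.18°

48.18°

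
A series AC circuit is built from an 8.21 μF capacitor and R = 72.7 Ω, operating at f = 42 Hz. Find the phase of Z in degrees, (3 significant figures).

ω = 2πf = 263.9 rad/s
X_C = 1/(ωC) = 462 Ω
Z = 72.7 − j462 Ω
|Z| = √(72.7² + 462²) = 467 Ω
∠Z = arctan(-462/72.7) = -81.0°

-81.0°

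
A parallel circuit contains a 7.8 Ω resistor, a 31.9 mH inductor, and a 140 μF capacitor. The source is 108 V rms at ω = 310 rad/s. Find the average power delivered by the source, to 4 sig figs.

X_L = ωL = 9.889 Ω
X_C = 1/(ωC) = 23.04 Ω
Parallel: admittances add. Y = 1/R + 1/(jωL) + jωC
Y = (0.1282 − j0.05772) S
|Y| = 0.1406 S → |Z| = 1/|Y| = 7.112 Ω, ∠Z = −∠Y = 24.24°
I = V/|Z| = 15.18 A
P = VI cos φ = 108 × 15.18 × cos(24.24°) = 1.495 kW

1.495 kW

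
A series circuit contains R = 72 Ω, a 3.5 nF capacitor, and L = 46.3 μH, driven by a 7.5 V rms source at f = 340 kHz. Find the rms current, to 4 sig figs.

ω = 2πf = 2.136e+06 rad/s
X_L = ωL = 98.91 Ω
X_C = 1/(ωC) = 133.7 Ω
Net reactance X = X_L − X_C = -34.83 Ω
Z = 72.00 − j34.83 Ω
|Z| = √(72.00² + 34.83²) = 79.98 Ω
I = V/|Z| = 7.5/79.98 = 93.77 mA

93.77 mA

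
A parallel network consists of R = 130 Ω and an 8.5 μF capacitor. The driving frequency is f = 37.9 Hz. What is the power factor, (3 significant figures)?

0.967

ω = 2πf = 238.1 rad/s
X_C = 1/(ωC) = 494 Ω
Parallel: admittances add. Y = 1/R + jωC
Y = (0.00769 + j0.00202) S
|Y| = 0.00795 S → |Z| = 1/|Y| = 126 Ω, ∠Z = −∠Y = -14.7°
cos φ = cos(-14.7°) = 0.967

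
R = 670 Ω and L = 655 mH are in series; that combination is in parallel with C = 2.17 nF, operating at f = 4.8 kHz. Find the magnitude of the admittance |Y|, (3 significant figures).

15.0 μS

ω = 2πf = 30160 rad/s
X_L = ωL = 19800 Ω
X_C = 1/(ωC) = 15300 Ω
Branch 1 (R+jX_L): Z₁ = 670 + j19800 Ω, |Z₁| = 19800 Ω
Branch 2 (−jX_C): Z₂ = −j15300 Ω
Parallel: Z = Z₁Z₂/(Z₁+Z₂), |Z| = 66800 Ω, ∠Z = -83.4°
|Y| = 1/|Z| = 15.0 μS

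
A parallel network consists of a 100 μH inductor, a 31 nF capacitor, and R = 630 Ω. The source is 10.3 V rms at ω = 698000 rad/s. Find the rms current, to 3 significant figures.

X_L = ωL = 69.8 Ω
X_C = 1/(ωC) = 46.2 Ω
Parallel: admittances add. Y = 1/R + 1/(jωL) + jωC
Y = (0.00159 + j0.00731) S
|Y| = 0.00748 S → |Z| = 1/|Y| = 134 Ω, ∠Z = −∠Y = -77.8°
I = V/|Z| = 10.3/134 = 77.1 mA

77.1 mA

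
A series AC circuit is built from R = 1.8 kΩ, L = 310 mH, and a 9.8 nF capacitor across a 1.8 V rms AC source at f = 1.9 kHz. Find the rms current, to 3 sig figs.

348 μA

ω = 2πf = 11940 rad/s
X_L = ωL = 3700 Ω
X_C = 1/(ωC) = 8550 Ω
Net reactance X = X_L − X_C = -4850 Ω
Z = 1800 − j4850 Ω
|Z| = √(1800² + 4850²) = 5170 Ω
I = V/|Z| = 1.8/5170 = 348 μA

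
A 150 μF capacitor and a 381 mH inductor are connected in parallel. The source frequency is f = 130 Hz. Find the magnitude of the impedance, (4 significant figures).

ω = 2πf = 816.8 rad/s
X_L = ωL = 311.2 Ω
X_C = 1/(ωC) = 8.162 Ω
Parallel: admittances add. Y = 1/(jωL) + jωC
Y = (0 + j0.1193) S
|Y| = 0.1193 S → |Z| = 1/|Y| = 8.382 Ω, ∠Z = −∠Y = -90.00°

8.382 Ω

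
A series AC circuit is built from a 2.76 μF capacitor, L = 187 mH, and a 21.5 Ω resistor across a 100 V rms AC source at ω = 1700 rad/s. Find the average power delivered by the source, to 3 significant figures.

18.8 W

X_L = ωL = 318 Ω
X_C = 1/(ωC) = 213 Ω
Net reactance X = X_L − X_C = 105 Ω
Z = 21.5 + j105 Ω
|Z| = √(21.5² + 105²) = 107 Ω
∠Z = arctan(105/21.5) = 78.4°
I = V/|Z| = 935 mA
P = VI cos φ = 100 × 0.935 × cos(78.4°) = 18.8 W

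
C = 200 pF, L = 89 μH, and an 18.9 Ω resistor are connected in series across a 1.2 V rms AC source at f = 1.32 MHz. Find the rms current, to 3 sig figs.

8.78 mA

ω = 2πf = 8.294e+06 rad/s
X_L = ωL = 738 Ω
X_C = 1/(ωC) = 603 Ω
Net reactance X = X_L − X_C = 135 Ω
Z = 18.9 + j135 Ω
|Z| = √(18.9² + 135²) = 137 Ω
I = V/|Z| = 1.2/137 = 8.78 mA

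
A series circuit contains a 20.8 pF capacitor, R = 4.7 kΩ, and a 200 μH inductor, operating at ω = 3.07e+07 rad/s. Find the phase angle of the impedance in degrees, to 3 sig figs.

44.2°

X_L = ωL = 6140 Ω
X_C = 1/(ωC) = 1570 Ω
Net reactance X = X_L − X_C = 4570 Ω
Z = 4700 + j4570 Ω
|Z| = √(4700² + 4570²) = 6560 Ω
∠Z = arctan(4570/4700) = 44.2°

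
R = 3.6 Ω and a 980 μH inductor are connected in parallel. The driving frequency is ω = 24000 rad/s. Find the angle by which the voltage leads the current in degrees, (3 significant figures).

8.70°

X_L = ωL = 23.5 Ω
Parallel: admittances add. Y = 1/R + 1/(jωL)
Y = (0.278 − j0.0425) S
|Y| = 0.281 S → |Z| = 1/|Y| = 3.56 Ω, ∠Z = −∠Y = 8.70°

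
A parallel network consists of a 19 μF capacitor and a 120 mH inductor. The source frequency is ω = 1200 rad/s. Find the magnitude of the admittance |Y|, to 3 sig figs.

X_L = ωL = 144 Ω
X_C = 1/(ωC) = 43.9 Ω
Parallel: admittances add. Y = 1/(jωL) + jωC
Y = (0 + j0.0159) S
|Y| = 0.0159 S → |Z| = 1/|Y| = 63.1 Ω, ∠Z = −∠Y = -90.0°

15.9 mS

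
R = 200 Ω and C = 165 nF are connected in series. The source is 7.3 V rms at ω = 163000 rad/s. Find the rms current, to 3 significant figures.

X_C = 1/(ωC) = 37.2 Ω
Z = 200 − j37.2 Ω
|Z| = √(200² + 37.2²) = 203 Ω
I = V/|Z| = 7.3/203 = 35.9 mA

35.9 mA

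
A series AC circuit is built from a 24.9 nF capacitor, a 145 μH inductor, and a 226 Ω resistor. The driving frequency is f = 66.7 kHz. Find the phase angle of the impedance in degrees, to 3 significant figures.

-8.82°

ω = 2πf = 419100 rad/s
X_L = ωL = 60.8 Ω
X_C = 1/(ωC) = 95.8 Ω
Net reactance X = X_L − X_C = -35.1 Ω
Z = 226 − j35.1 Ω
|Z| = √(226² + 35.1²) = 229 Ω
∠Z = arctan(-35.1/226) = -8.82°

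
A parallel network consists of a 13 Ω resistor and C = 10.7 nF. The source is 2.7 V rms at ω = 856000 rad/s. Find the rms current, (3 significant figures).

209 mA

X_C = 1/(ωC) = 109 Ω
Parallel: admittances add. Y = 1/R + jωC
Y = (0.0769 + j0.00916) S
|Y| = 0.0775 S → |Z| = 1/|Y| = 12.9 Ω, ∠Z = −∠Y = -6.79°
I = V/|Z| = 2.7/12.9 = 209 mA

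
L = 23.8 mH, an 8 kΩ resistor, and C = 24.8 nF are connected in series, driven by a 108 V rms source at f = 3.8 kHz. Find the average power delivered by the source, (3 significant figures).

1.43 W

ω = 2πf = 23880 rad/s
X_L = ωL = 568 Ω
X_C = 1/(ωC) = 1690 Ω
Net reactance X = X_L − X_C = -1120 Ω
Z = 8000 − j1120 Ω
|Z| = √(8000² + 1120²) = 8080 Ω
∠Z = arctan(-1120/8000) = -7.97°
I = V/|Z| = 13.4 mA
P = VI cos φ = 108 × 0.0134 × cos(-7.97°) = 1.43 W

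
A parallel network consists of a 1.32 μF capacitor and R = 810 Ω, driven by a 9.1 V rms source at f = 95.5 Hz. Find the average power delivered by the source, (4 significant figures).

ω = 2πf = 600.0 rad/s
X_C = 1/(ωC) = 1263 Ω
Parallel: admittances add. Y = 1/R + jωC
Y = (0.001235 + j0.0007921) S
|Y| = 0.001467 S → |Z| = 1/|Y| = 681.8 Ω, ∠Z = −∠Y = -32.68°
I = V/|Z| = 13.35 mA
P = VI cos φ = 9.1 × 0.01335 × cos(-32.68°) = 102.2 mW

102.2 mW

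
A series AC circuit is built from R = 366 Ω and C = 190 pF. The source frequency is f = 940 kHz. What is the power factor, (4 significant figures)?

0.3799

ω = 2πf = 5.906e+06 rad/s
X_C = 1/(ωC) = 891.1 Ω
Z = 366.0 − j891.1 Ω
|Z| = √(366.0² + 891.1²) = 963.4 Ω
∠Z = arctan(-891.1/366.0) = -67.67°
cos φ = cos(-67.67°) = 0.3799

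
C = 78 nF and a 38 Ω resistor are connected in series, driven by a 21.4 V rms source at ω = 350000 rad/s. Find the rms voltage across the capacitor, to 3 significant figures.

14.9 V

X_C = 1/(ωC) = 36.6 Ω
Z = 38.0 − j36.6 Ω
|Z| = √(38.0² + 36.6²) = 52.8 Ω
I = V/|Z| = 405 mA
V_C = I·|Z_C| = 0.405 × 36.6 = 14.9 V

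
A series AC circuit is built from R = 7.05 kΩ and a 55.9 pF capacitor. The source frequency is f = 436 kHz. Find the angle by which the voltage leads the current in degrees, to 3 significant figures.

ω = 2πf = 2.739e+06 rad/s
X_C = 1/(ωC) = 6530 Ω
Z = 7050 − j6530 Ω
|Z| = √(7050² + 6530²) = 9610 Ω
∠Z = arctan(-6530/7050) = -42.8°

-42.8°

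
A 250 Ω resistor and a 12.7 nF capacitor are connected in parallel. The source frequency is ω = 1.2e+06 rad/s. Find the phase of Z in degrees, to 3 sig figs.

-75.3°

X_C = 1/(ωC) = 65.6 Ω
Parallel: admittances add. Y = 1/R + jωC
Y = (0.00400 + j0.0152) S
|Y| = 0.0158 S → |Z| = 1/|Y| = 63.5 Ω, ∠Z = −∠Y = -75.3°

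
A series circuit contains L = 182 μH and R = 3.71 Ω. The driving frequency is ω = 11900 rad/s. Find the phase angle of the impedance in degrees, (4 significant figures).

30.28°

X_L = ωL = 2.166 Ω
Z = 3.710 + j2.166 Ω
|Z| = √(3.710² + 2.166²) = 4.296 Ω
∠Z = arctan(2.166/3.710) = 30.28°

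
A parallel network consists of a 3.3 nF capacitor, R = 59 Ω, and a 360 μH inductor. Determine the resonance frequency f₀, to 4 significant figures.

ω₀ = 1/√(LC) = 1/√(0.00036 × 3.3e-09) = 917500 rad/s
f₀ = ω₀/(2π) = 146.0 kHz

146.0 kHz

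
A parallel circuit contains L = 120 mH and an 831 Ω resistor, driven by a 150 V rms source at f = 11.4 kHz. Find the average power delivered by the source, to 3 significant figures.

ω = 2πf = 71630 rad/s
X_L = ωL = 8600 Ω
Parallel: admittances add. Y = 1/R + 1/(jωL)
Y = (0.00120 − j0.000116) S
|Y| = 0.00121 S → |Z| = 1/|Y| = 827 Ω, ∠Z = −∠Y = 5.52°
I = V/|Z| = 181 mA
P = VI cos φ = 150 × 0.181 × cos(5.52°) = 27.1 W

27.1 W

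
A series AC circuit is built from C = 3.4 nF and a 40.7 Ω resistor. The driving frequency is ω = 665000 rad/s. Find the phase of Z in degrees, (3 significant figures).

-84.7°

X_C = 1/(ωC) = 442 Ω
Z = 40.7 − j442 Ω
|Z| = √(40.7² + 442²) = 444 Ω
∠Z = arctan(-442/40.7) = -84.7°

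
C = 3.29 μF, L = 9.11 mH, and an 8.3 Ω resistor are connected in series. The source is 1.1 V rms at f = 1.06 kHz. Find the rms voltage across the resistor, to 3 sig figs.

0.532 V

ω = 2πf = 6660 rad/s
X_L = ωL = 60.7 Ω
X_C = 1/(ωC) = 45.6 Ω
Net reactance X = X_L − X_C = 15.0 Ω
Z = 8.30 + j15.0 Ω
|Z| = √(8.30² + 15.0²) = 17.2 Ω
I = V/|Z| = 64.0 mA
V_R = I·|Z_R| = 0.0640 × 8.30 = 0.532 V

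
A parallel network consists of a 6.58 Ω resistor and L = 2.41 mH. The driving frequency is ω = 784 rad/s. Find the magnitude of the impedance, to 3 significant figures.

1.82 Ω

X_L = ωL = 1.89 Ω
Parallel: admittances add. Y = 1/R + 1/(jωL)
Y = (0.152 − j0.529) S
|Y| = 0.551 S → |Z| = 1/|Y| = 1.82 Ω, ∠Z = −∠Y = 74.0°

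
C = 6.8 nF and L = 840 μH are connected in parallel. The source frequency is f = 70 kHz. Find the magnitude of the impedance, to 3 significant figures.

3520 Ω

ω = 2πf = 439800 rad/s
X_L = ωL = 369 Ω
X_C = 1/(ωC) = 334 Ω
Parallel: admittances add. Y = 1/(jωL) + jωC
Y = (0 + j0.000284) S
|Y| = 0.000284 S → |Z| = 1/|Y| = 3520 Ω, ∠Z = −∠Y = -90.0°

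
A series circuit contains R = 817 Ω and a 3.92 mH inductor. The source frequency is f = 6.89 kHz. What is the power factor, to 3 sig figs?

0.979

ω = 2πf = 43290 rad/s
X_L = ωL = 170 Ω
Z = 817 + j170 Ω
|Z| = √(817² + 170²) = 834 Ω
∠Z = arctan(170/817) = 11.7°
cos φ = cos(11.7°) = 0.979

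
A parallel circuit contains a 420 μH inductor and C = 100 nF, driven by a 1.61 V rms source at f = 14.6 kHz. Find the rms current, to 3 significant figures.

27.0 mA

ω = 2πf = 91730 rad/s
X_L = ωL = 38.5 Ω
X_C = 1/(ωC) = 109 Ω
Parallel: admittances add. Y = 1/(jωL) + jωC
Y = (0 − j0.0168) S
|Y| = 0.0168 S → |Z| = 1/|Y| = 59.6 Ω, ∠Z = −∠Y = 90.0°
I = V/|Z| = 1.61/59.6 = 27.0 mA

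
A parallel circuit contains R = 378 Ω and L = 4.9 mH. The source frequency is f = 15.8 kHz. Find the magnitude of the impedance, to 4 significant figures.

298.5 Ω

ω = 2πf = 99270 rad/s
X_L = ωL = 486.4 Ω
Parallel: admittances add. Y = 1/R + 1/(jωL)
Y = (0.002646 − j0.002056) S
|Y| = 0.003350 S → |Z| = 1/|Y| = 298.5 Ω, ∠Z = −∠Y = 37.85°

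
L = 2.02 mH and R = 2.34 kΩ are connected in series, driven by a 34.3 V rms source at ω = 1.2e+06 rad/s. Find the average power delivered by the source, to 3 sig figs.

243 mW

X_L = ωL = 2420 Ω
Z = 2340 + j2420 Ω
|Z| = √(2340² + 2420²) = 3370 Ω
∠Z = arctan(2420/2340) = 46.0°
I = V/|Z| = 10.2 mA
P = VI cos φ = 34.3 × 0.0102 × cos(46.0°) = 243 mW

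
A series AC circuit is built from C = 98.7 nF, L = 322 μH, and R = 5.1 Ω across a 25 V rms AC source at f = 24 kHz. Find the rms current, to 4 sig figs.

ω = 2πf = 150800 rad/s
X_L = ωL = 48.56 Ω
X_C = 1/(ωC) = 67.19 Ω
Net reactance X = X_L − X_C = -18.63 Ω
Z = 5.100 − j18.63 Ω
|Z| = √(5.100² + 18.63²) = 19.32 Ω
I = V/|Z| = 25/19.32 = 1.294 A

1.294 A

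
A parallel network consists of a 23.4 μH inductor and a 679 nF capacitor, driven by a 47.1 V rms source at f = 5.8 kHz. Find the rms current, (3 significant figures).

54.1 A

ω = 2πf = 36440 rad/s
X_L = ωL = 0.853 Ω
X_C = 1/(ωC) = 40.4 Ω
Parallel: admittances add. Y = 1/(jωL) + jωC
Y = (0 − j1.15) S
|Y| = 1.15 S → |Z| = 1/|Y| = 0.871 Ω, ∠Z = −∠Y = 90.0°
I = V/|Z| = 47.1/0.871 = 54.1 A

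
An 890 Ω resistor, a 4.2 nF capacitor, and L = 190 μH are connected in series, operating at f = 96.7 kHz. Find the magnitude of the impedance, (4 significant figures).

931.9 Ω

ω = 2πf = 607600 rad/s
X_L = ωL = 115.4 Ω
X_C = 1/(ωC) = 391.9 Ω
Net reactance X = X_L − X_C = -276.4 Ω
Z = 890.0 − j276.4 Ω
|Z| = √(890.0² + 276.4²) = 931.9 Ω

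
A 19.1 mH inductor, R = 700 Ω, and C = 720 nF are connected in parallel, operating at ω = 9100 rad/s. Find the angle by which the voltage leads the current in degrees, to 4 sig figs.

X_L = ωL = 173.8 Ω
X_C = 1/(ωC) = 152.6 Ω
Parallel: admittances add. Y = 1/R + 1/(jωL) + jωC
Y = (0.001429 + j0.0007986) S
|Y| = 0.001637 S → |Z| = 1/|Y| = 611.0 Ω, ∠Z = −∠Y = -29.21°

-29.21°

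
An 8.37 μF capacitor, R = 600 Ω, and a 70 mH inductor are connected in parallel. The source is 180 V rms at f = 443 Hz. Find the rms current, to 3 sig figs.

ω = 2πf = 2783 rad/s
X_L = ωL = 195 Ω
X_C = 1/(ωC) = 42.9 Ω
Parallel: admittances add. Y = 1/R + 1/(jωL) + jωC
Y = (0.00167 + j0.0182) S
|Y| = 0.0182 S → |Z| = 1/|Y| = 54.8 Ω, ∠Z = −∠Y = -84.8°
I = V/|Z| = 180/54.8 = 3.28 A

3.28 A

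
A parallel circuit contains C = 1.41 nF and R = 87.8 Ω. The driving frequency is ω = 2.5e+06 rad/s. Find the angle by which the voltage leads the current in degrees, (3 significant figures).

-17.2°

X_C = 1/(ωC) = 284 Ω
Parallel: admittances add. Y = 1/R + jωC
Y = (0.0114 + j0.00353) S
|Y| = 0.0119 S → |Z| = 1/|Y| = 83.9 Ω, ∠Z = −∠Y = -17.2°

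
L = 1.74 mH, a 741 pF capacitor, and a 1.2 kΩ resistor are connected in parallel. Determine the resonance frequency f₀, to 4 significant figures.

140.2 kHz

ω₀ = 1/√(LC) = 1/√(0.00174 × 7.41e-10) = 880700 rad/s
f₀ = ω₀/(2π) = 140.2 kHz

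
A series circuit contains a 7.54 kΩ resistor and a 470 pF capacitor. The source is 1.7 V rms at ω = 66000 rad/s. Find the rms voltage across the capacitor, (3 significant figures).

X_C = 1/(ωC) = 32200 Ω
Z = 7540 − j32200 Ω
|Z| = √(7540² + 32200²) = 33100 Ω
I = V/|Z| = 51.3 μA
V_C = I·|Z_C| = 5.13e-05 × 32200 = 1.66 V

1.66 V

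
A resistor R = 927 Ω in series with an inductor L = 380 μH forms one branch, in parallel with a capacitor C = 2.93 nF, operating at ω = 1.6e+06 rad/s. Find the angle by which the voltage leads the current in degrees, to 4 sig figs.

-79.80°

X_L = ωL = 608.0 Ω
X_C = 1/(ωC) = 213.3 Ω
Branch 1 (R+jX_L): Z₁ = 927.0 + j608.0 Ω, |Z₁| = 1109 Ω
Branch 2 (−jX_C): Z₂ = −j213.3 Ω
Parallel: Z = Z₁Z₂/(Z₁+Z₂), |Z| = 234.7 Ω, ∠Z = -79.80°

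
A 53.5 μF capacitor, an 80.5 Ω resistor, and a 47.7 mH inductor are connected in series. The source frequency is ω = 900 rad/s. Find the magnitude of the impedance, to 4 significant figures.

83.49 Ω

X_L = ωL = 42.93 Ω
X_C = 1/(ωC) = 20.77 Ω
Net reactance X = X_L − X_C = 22.16 Ω
Z = 80.50 + j22.16 Ω
|Z| = √(80.50² + 22.16²) = 83.49 Ω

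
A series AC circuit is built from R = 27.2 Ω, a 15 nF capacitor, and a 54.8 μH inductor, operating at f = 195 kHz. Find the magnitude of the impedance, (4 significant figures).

ω = 2πf = 1.225e+06 rad/s
X_L = ωL = 67.14 Ω
X_C = 1/(ωC) = 54.41 Ω
Net reactance X = X_L − X_C = 12.73 Ω
Z = 27.20 + j12.73 Ω
|Z| = √(27.20² + 12.73²) = 30.03 Ω

30.03 Ω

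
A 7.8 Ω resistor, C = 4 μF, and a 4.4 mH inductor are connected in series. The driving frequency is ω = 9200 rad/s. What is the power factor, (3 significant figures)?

0.506

X_L = ωL = 40.5 Ω
X_C = 1/(ωC) = 27.2 Ω
Net reactance X = X_L − X_C = 13.3 Ω
Z = 7.80 + j13.3 Ω
|Z| = √(7.80² + 13.3²) = 15.4 Ω
∠Z = arctan(13.3/7.80) = 59.6°
cos φ = cos(59.6°) = 0.506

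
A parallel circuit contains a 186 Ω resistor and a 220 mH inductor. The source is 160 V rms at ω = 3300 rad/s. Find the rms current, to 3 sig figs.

X_L = ωL = 726 Ω
Parallel: admittances add. Y = 1/R + 1/(jωL)
Y = (0.00538 − j0.00138) S
|Y| = 0.00555 S → |Z| = 1/|Y| = 180 Ω, ∠Z = −∠Y = 14.4°
I = V/|Z| = 160/180 = 888 mA

888 mA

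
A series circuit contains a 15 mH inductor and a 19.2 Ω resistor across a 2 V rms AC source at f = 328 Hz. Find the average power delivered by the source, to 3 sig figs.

ω = 2πf = 2061 rad/s
X_L = ωL = 30.9 Ω
Z = 19.2 + j30.9 Ω
|Z| = √(19.2² + 30.9²) = 36.4 Ω
∠Z = arctan(30.9/19.2) = 58.2°
I = V/|Z| = 55.0 mA
P = VI cos φ = 2 × 0.0550 × cos(58.2°) = 58.0 mW

58.0 mW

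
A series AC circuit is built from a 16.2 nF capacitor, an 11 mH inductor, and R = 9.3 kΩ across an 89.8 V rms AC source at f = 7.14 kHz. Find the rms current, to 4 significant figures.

ω = 2πf = 44860 rad/s
X_L = ωL = 493.5 Ω
X_C = 1/(ωC) = 1376 Ω
Net reactance X = X_L − X_C = -882.5 Ω
Z = 9300 − j882.5 Ω
|Z| = √(9300² + 882.5²) = 9342 Ω
I = V/|Z| = 89.8/9342 = 9.613 mA

9.613 mA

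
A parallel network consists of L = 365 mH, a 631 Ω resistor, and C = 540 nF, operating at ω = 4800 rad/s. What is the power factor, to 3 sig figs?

0.617

X_L = ωL = 1750 Ω
X_C = 1/(ωC) = 386 Ω
Parallel: admittances add. Y = 1/R + 1/(jωL) + jωC
Y = (0.00158 + j0.00202) S
|Y| = 0.00257 S → |Z| = 1/|Y| = 389 Ω, ∠Z = −∠Y = -51.9°
cos φ = cos(-51.9°) = 0.617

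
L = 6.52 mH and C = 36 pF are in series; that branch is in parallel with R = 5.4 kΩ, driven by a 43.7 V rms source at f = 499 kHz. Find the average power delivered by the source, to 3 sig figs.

354 mW

ω = 2πf = 3.135e+06 rad/s
X_L = ωL = 20400 Ω
X_C = 1/(ωC) = 8860 Ω
Branch 1: Z₁ = R = 5400 Ω
Branch 2 (series LC): Z₂ = j(X_L − X_C) = j11600 Ω
Parallel: Z = Z₁Z₂/(Z₁+Z₂), |Z| = 4890 Ω, ∠Z = 25.0°
I = V/|Z| = 8.93 mA
P = VI cos φ = 43.7 × 0.00893 × cos(25.0°) = 354 mW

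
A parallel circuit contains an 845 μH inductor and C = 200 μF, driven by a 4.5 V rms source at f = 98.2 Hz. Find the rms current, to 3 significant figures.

ω = 2πf = 617.0 rad/s
X_L = ωL = 0.521 Ω
X_C = 1/(ωC) = 8.10 Ω
Parallel: admittances add. Y = 1/(jωL) + jωC
Y = (0 − j1.79) S
|Y| = 1.79 S → |Z| = 1/|Y| = 0.557 Ω, ∠Z = −∠Y = 90.0°
I = V/|Z| = 4.5/0.557 = 8.08 A

8.08 A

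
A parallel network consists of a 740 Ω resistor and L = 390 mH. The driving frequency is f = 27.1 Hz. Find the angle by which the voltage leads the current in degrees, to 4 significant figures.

ω = 2πf = 170.3 rad/s
X_L = ωL = 66.41 Ω
Parallel: admittances add. Y = 1/R + 1/(jωL)
Y = (0.001351 − j0.01506) S
|Y| = 0.01512 S → |Z| = 1/|Y| = 66.14 Ω, ∠Z = −∠Y = 84.87°

84.87°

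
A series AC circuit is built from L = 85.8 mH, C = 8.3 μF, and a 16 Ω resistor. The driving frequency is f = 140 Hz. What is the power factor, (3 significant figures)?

ω = 2πf = 879.6 rad/s
X_L = ωL = 75.5 Ω
X_C = 1/(ωC) = 137 Ω
Net reactance X = X_L − X_C = -61.5 Ω
Z = 16.0 − j61.5 Ω
|Z| = √(16.0² + 61.5²) = 63.5 Ω
∠Z = arctan(-61.5/16.0) = -75.4°
cos φ = cos(-75.4°) = 0.252

0.252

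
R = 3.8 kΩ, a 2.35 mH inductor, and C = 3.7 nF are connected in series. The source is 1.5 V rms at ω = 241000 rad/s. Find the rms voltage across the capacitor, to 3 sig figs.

X_L = ωL = 566 Ω
X_C = 1/(ωC) = 1120 Ω
Net reactance X = X_L − X_C = -555 Ω
Z = 3800 − j555 Ω
|Z| = √(3800² + 555²) = 3840 Ω
I = V/|Z| = 391 μA
V_C = I·|Z_C| = 0.000391 × 1120 = 0.438 V

0.438 V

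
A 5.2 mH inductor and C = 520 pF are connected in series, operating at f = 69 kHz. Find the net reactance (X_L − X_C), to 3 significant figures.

-2180 Ω

ω = 2πf = 433500 rad/s
X_L = ωL = 2250 Ω
X_C = 1/(ωC) = 4440 Ω
X = 2250 − 4440 = -2180 Ω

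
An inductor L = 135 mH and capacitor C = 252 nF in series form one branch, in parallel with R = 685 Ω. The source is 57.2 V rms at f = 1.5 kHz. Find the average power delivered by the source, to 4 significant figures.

4.776 W

ω = 2πf = 9425 rad/s
X_L = ωL = 1272 Ω
X_C = 1/(ωC) = 421.0 Ω
Branch 1: Z₁ = R = 685.0 Ω
Branch 2 (series LC): Z₂ = j(X_L − X_C) = j851.3 Ω
Parallel: Z = Z₁Z₂/(Z₁+Z₂), |Z| = 533.7 Ω, ∠Z = 38.82°
I = V/|Z| = 107.2 mA
P = VI cos φ = 57.2 × 0.1072 × cos(38.82°) = 4.776 W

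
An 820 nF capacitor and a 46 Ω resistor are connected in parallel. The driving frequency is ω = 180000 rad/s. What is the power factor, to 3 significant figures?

X_C = 1/(ωC) = 6.78 Ω
Parallel: admittances add. Y = 1/R + jωC
Y = (0.0217 + j0.148) S
|Y| = 0.149 S → |Z| = 1/|Y| = 6.70 Ω, ∠Z = −∠Y = -81.6°
cos φ = cos(-81.6°) = 0.146

0.146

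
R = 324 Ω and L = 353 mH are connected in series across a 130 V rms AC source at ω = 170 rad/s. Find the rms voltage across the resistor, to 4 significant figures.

127.8 V

X_L = ωL = 60.01 Ω
Z = 324.0 + j60.01 Ω
|Z| = √(324.0² + 60.01²) = 329.5 Ω
I = V/|Z| = 394.5 mA
V_R = I·|Z_R| = 0.3945 × 324.0 = 127.8 V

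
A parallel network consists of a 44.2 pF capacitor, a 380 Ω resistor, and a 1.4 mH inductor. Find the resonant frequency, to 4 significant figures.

639.8 kHz

ω₀ = 1/√(LC) = 1/√(0.0014 × 4.42e-11) = 4.02e+06 rad/s
f₀ = ω₀/(2π) = 639.8 kHz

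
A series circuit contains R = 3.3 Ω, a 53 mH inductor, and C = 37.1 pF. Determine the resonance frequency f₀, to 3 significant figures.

ω₀ = 1/√(LC) = 1/√(0.053 × 3.71e-11) = 713100 rad/s
f₀ = ω₀/(2π) = 113 kHz

113 kHz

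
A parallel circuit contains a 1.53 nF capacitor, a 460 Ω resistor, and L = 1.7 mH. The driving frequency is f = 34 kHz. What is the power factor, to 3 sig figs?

ω = 2πf = 213600 rad/s
X_L = ωL = 363 Ω
X_C = 1/(ωC) = 3060 Ω
Parallel: admittances add. Y = 1/R + 1/(jωL) + jωC
Y = (0.00217 − j0.00243) S
|Y| = 0.00326 S → |Z| = 1/|Y| = 307 Ω, ∠Z = −∠Y = 48.1°
cos φ = cos(48.1°) = 0.667

0.667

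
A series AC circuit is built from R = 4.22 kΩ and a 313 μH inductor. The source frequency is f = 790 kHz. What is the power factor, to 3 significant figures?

0.938

ω = 2πf = 4.964e+06 rad/s
X_L = ωL = 1550 Ω
Z = 4220 + j1550 Ω
|Z| = √(4220² + 1550²) = 4500 Ω
∠Z = arctan(1550/4220) = 20.2°
cos φ = cos(20.2°) = 0.938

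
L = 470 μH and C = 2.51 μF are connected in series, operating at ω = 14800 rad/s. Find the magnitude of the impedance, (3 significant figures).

20.0 Ω

X_L = ωL = 6.96 Ω
X_C = 1/(ωC) = 26.9 Ω
Net reactance X = X_L − X_C = -20.0 Ω
Z = − j20.0 Ω
|Z| = √(0² + 20.0²) = 20.0 Ω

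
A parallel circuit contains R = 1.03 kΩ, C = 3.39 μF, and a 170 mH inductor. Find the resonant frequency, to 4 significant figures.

209.7 Hz

ω₀ = 1/√(LC) = 1/√(0.17 × 3.39e-06) = 1317 rad/s
f₀ = ω₀/(2π) = 209.7 Hz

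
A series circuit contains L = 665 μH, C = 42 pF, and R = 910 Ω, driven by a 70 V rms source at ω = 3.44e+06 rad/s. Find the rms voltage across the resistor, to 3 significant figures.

X_L = ωL = 2290 Ω
X_C = 1/(ωC) = 6920 Ω
Net reactance X = X_L − X_C = -4630 Ω
Z = 910 − j4630 Ω
|Z| = √(910² + 4630²) = 4720 Ω
I = V/|Z| = 14.8 mA
V_R = I·|Z_R| = 0.0148 × 910 = 13.5 V

13.5 V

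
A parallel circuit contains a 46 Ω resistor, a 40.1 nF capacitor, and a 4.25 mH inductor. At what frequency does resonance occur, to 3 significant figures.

12.2 kHz

ω₀ = 1/√(LC) = 1/√(0.00425 × 4.01e-08) = 76600 rad/s
f₀ = ω₀/(2π) = 12.2 kHz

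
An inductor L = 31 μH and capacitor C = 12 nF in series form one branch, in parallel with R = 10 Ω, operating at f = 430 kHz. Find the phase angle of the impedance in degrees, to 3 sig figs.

10.7°

ω = 2πf = 2.702e+06 rad/s
X_L = ωL = 83.8 Ω
X_C = 1/(ωC) = 30.8 Ω
Branch 1: Z₁ = R = 10.0 Ω
Branch 2 (series LC): Z₂ = j(X_L − X_C) = j52.9 Ω
Parallel: Z = Z₁Z₂/(Z₁+Z₂), |Z| = 9.83 Ω, ∠Z = 10.7°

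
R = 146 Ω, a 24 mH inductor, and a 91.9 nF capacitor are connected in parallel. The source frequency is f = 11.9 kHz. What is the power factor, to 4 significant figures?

0.7353

ω = 2πf = 74770 rad/s
X_L = ωL = 1794 Ω
X_C = 1/(ωC) = 145.5 Ω
Parallel: admittances add. Y = 1/R + 1/(jωL) + jωC
Y = (0.006849 + j0.006314) S
|Y| = 0.009316 S → |Z| = 1/|Y| = 107.3 Ω, ∠Z = −∠Y = -42.67°
cos φ = cos(-42.67°) = 0.7353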